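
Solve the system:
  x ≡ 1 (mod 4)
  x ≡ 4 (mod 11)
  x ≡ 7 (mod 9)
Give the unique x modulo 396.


Moduli 4, 11, 9 are pairwise coprime; by CRT there is a unique solution modulo M = 4 · 11 · 9 = 396.
Solve pairwise, accumulating the modulus:
  Start with x ≡ 1 (mod 4).
  Combine with x ≡ 4 (mod 11): since gcd(4, 11) = 1, we get a unique residue mod 44.
    Write x = 1 + 4·t and substitute into x ≡ 4 (mod 11): 4·t ≡ 4 − 1 = 3 (mod 11).
    The inverse of 4 mod 11 is 3 (since 4·3 = 12 = 1·11 + 1), so t ≡ 3·3 = 9 ≡ 9 (mod 11).
    Then x = 1 + 4·9 = 37, valid modulo lcm(4, 11) = 44: x ≡ 37 (mod 44).
  Combine with x ≡ 7 (mod 9): since gcd(44, 9) = 1, we get a unique residue mod 396.
    Write x = 37 + 44·t and substitute into x ≡ 7 (mod 9): 44·t ≡ 7 − 37 = -30 (mod 9).
    Reduce coefficients mod 9: 8·t ≡ 6 (mod 9).
    The inverse of 8 mod 9 is 8 (since 8·8 = 64 = 7·9 + 1), so t ≡ 8·6 = 48 ≡ 3 (mod 9).
    Then x = 37 + 44·3 = 169, valid modulo lcm(44, 9) = 396: x ≡ 169 (mod 396).
Verify: 169 mod 4 = 1 ✓, 169 mod 11 = 4 ✓, 169 mod 9 = 7 ✓.

x ≡ 169 (mod 396).


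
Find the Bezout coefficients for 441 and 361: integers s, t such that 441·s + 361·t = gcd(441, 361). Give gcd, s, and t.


Euclidean algorithm on (441, 361) — divide until remainder is 0:
  441 = 1 · 361 + 80
  361 = 4 · 80 + 41
  80 = 1 · 41 + 39
  41 = 1 · 39 + 2
  39 = 19 · 2 + 1
  2 = 2 · 1 + 0
gcd(441, 361) = 1.
Track Bezout coefficients alongside the remainders: start with r₀ = 441 = a·1 + b·0 (s = 1, t = 0) and r₁ = 361 = a·0 + b·1 (s = 0, t = 1); each new remainder r_{k+1} = r_{k-1} − q_k·r_k inherits s_{k+1} = s_{k-1} − q_k·s_k, t_{k+1} = t_{k-1} − q_k·t_k, so r_k = a·s_k + b·t_k at every step:
  q = 1: r = 80, s = 1 − 1·0 = 1, t = 0 − 1·1 = -1  (check: 441·1 + 361·(-1) = 80)
  q = 4: r = 41, s = 0 − 4·1 = -4, t = 1 − 4·(-1) = 5  (check: 441·(-4) + 361·5 = 41)
  q = 1: r = 39, s = 1 − 1·(-4) = 5, t = -1 − 1·5 = -6  (check: 441·5 + 361·(-6) = 39)
  q = 1: r = 2, s = -4 − 1·5 = -9, t = 5 − 1·(-6) = 11  (check: 441·(-9) + 361·11 = 2)
  q = 19: r = 1, s = 5 − 19·(-9) = 176, t = -6 − 19·11 = -215  (check: 441·176 + 361·(-215) = 1)
The row with r = 1 (the gcd) gives the Bezout coefficients s = 176, t = -215.
Result: 441 · (176) + 361 · (-215) = 1.

gcd(441, 361) = 1; s = 176, t = -215 (check: 441·176 + 361·(-215) = 1).


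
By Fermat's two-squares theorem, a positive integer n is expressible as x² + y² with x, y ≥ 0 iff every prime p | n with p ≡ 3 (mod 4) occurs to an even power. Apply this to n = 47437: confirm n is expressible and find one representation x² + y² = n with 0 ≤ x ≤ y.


Step 1: Factor n = 47437 = 13 · 41 · 89.
Step 2: Check the mod-4 condition on each prime factor: 13 ≡ 1 (mod 4), exponent 1; 41 ≡ 1 (mod 4), exponent 1; 89 ≡ 1 (mod 4), exponent 1.
All primes ≡ 3 (mod 4) appear to even exponent (or don't appear), so by the two-squares theorem n IS expressible as a sum of two squares.
Step 3: Build a representation. Here n = 13 · 41 · 89 is a product of primes ≡ 1 (mod 4). Each prime p ≡ 1 (mod 4) is itself a sum of two squares; find a² by testing p − a² for a perfect square:
  13: 13 − 1² = 12, 13 − 2² = 9 = 3² ⇒ 13 = 2² + 3².
  41: 41 − 1² = 40, 41 − 2² = 37, 41 − 3² = 32, 41 − 4² = 25 = 5² ⇒ 41 = 4² + 5².
  89: 89 − 1² = 88, 89 − 2² = 85, 89 − 3² = 80, 89 − 4² = 73, 89 − 5² = 64 = 8² ⇒ 89 = 5² + 8².
  Combine using the Brahmagupta–Fibonacci identity (a² + b²)(c² + d²) = (ac − bd)² + (ad + bc)² = (ac + bd)² + (ad − bc)²:
  13 · 41 = 533: from (2² + 3²)(4² + 5²), take (2·4 − 3·5, 2·5 + 3·4) = (8 − 15, 10 + 12) = (-7, 22); dropping signs (only squares matter) gives (7, 22); check 7² + 22² = 49 + 484 = 533 ✓.
  533 · 89 = 47437: from (7² + 22²)(5² + 8²), take (7·5 − 22·8, 7·8 + 22·5) = (35 − 176, 56 + 110) = (-141, 166); dropping signs (only squares matter) gives (141, 166); check 141² + 166² = 19881 + 27556 = 47437 ✓.
Step 4: Order so x ≤ y and verify: 141² + 166² = 19881 + 27556 = 47437 = n. ✓

n = 47437 = 141² + 166² (one valid representation with x ≤ y).


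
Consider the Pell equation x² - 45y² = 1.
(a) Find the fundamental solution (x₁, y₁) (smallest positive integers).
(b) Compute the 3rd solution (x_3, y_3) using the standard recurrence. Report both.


Step 1: Find the fundamental solution (x₁, y₁) of x² - 45y² = 1.
  Expand √45 as a continued fraction. a₀ = ⌊√45⌋ = 6; iterate m_{k+1} = d_k·a_k − m_k, d_{k+1} = (45 − m_{k+1}²)/d_k, a_{k+1} = ⌊(a₀ + m_{k+1})/d_{k+1}⌋ (starting m₀ = 0, d₀ = 1), with convergents p_k = a_k·p_{k-1} + p_{k-2}, q_k = a_k·q_{k-1} + q_{k-2} (p₋₁ = 1, q₋₁ = 0):
  k = 0: a₀ = 6; p₀/q₀ = 6/1; p₀² − 45·q₀² = 36 − 45 = -9.
  k = 1: m = 6, d = 9, a = ⌊(6 + 6)/9⌋ = 1; p/q = (1·6 + 1)/(1·1 + 0) = 7/1; p² − 45·q² = 49 − 45 = 4.
  k = 2: m = 3, d = 4, a = ⌊(6 + 3)/4⌋ = 2; p/q = (2·7 + 6)/(2·1 + 1) = 20/3; p² − 45·q² = 400 − 405 = -5.
  k = 3: m = 5, d = 5, a = ⌊(6 + 5)/5⌋ = 2; p/q = (2·20 + 7)/(2·3 + 1) = 47/7; p² − 45·q² = 2209 − 2205 = 4.
  k = 4: m = 5, d = 4, a = ⌊(6 + 5)/4⌋ = 2; p/q = (2·47 + 20)/(2·7 + 3) = 114/17; p² − 45·q² = 12996 − 13005 = -9.
  k = 5: m = 3, d = 9, a = ⌊(6 + 3)/9⌋ = 1; p/q = (1·114 + 47)/(1·17 + 7) = 161/24; p² − 45·q² = 25921 − 25920 = 1.
  The first convergent with p² − 45·q² = 1 gives the fundamental solution (x₁, y₁) = (161, 24).
Step 2: Apply the recurrence (x_{n+1}, y_{n+1}) = (x₁x_n + 45y₁y_n, x₁y_n + y₁x_n) repeatedly.
  From (x_1, y_1) = (161, 24): x_2 = 161·161 + 45·24·24 = 51841; y_2 = 161·24 + 24·161 = 7728.
  From (x_2, y_2) = (51841, 7728): x_3 = 161·51841 + 45·24·7728 = 16692641; y_3 = 161·7728 + 24·51841 = 2488392.
Step 3: Verify x_3² - 45·y_3² = 278644263554881 - 278644263554880 = 1 (should be 1). ✓

(x_1, y_1) = (161, 24); (x_3, y_3) = (16692641, 2488392).


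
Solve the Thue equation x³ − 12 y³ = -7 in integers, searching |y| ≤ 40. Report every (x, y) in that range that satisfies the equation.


The equation is x³ - 12y³ = -7. For fixed y, x³ = 12·y³ − 7, so a solution requires the RHS to be a perfect cube.
Strategy: iterate y from -40 to 40, compute RHS = 12·y³ − 7, and check whether it is a (positive or negative) perfect cube.
Check small values of y:
  y = 0: RHS = -7 is not a perfect cube.
  y = 1: RHS = 5 is not a perfect cube.
  y = -1: RHS = -19 is not a perfect cube.
  y = 2: RHS = 89 is not a perfect cube.
  y = -2: RHS = -103 is not a perfect cube.
  y = 3: RHS = 317 is not a perfect cube.
  y = -3: RHS = -331 is not a perfect cube.
Continuing the search up to |y| = 40 finds no solutions either.
No (x, y) in the scanned range satisfies the equation.

No integer solutions with |y| ≤ 40.


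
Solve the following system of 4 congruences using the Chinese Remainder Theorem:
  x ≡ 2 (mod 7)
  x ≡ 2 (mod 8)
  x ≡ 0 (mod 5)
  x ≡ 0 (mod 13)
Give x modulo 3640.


Product of moduli M = 7 · 8 · 5 · 13 = 3640.
Merge one congruence at a time:
  Start: x ≡ 2 (mod 7).
  Combine with x ≡ 2 (mod 8); new modulus lcm = 56.
    Write x = 2 + 7·t and substitute into x ≡ 2 (mod 8): 7·t ≡ 2 − 2 = 0 (mod 8).
    The inverse of 7 mod 8 is 7 (since 7·7 = 49 = 6·8 + 1), so t ≡ 7·0 = 0 ≡ 0 (mod 8).
    Then x = 2 + 7·0 = 2, valid modulo lcm(7, 8) = 56: x ≡ 2 (mod 56).
  Combine with x ≡ 0 (mod 5); new modulus lcm = 280.
    Write x = 2 + 56·t and substitute into x ≡ 0 (mod 5): 56·t ≡ 0 − 2 = -2 (mod 5).
    Reduce coefficients mod 5: 1·t ≡ 3 (mod 5).
    So t ≡ 3 (mod 5).
    Then x = 2 + 56·3 = 170, valid modulo lcm(56, 5) = 280: x ≡ 170 (mod 280).
  Combine with x ≡ 0 (mod 13); new modulus lcm = 3640.
    Write x = 170 + 280·t and substitute into x ≡ 0 (mod 13): 280·t ≡ 0 − 170 = -170 (mod 13).
    Reduce coefficients mod 13: 7·t ≡ 12 (mod 13).
    The inverse of 7 mod 13 is 2 (since 7·2 = 14 = 1·13 + 1), so t ≡ 2·12 = 24 ≡ 11 (mod 13).
    Then x = 170 + 280·11 = 3250, valid modulo lcm(280, 13) = 3640: x ≡ 3250 (mod 3640).
Verify against each original: 3250 mod 7 = 2, 3250 mod 8 = 2, 3250 mod 5 = 0, 3250 mod 13 = 0.

x ≡ 3250 (mod 3640).


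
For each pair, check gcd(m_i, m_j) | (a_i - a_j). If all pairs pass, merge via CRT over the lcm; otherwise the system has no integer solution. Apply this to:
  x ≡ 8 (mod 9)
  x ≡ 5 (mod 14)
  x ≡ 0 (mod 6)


Moduli 9, 14, 6 are not pairwise coprime, so CRT works modulo lcm(m_i) when all pairwise compatibility conditions hold.
Pairwise compatibility: gcd(m_i, m_j) must divide a_i - a_j for every pair.
Merge one congruence at a time:
  Start: x ≡ 8 (mod 9).
  Combine with x ≡ 5 (mod 14): gcd(9, 14) = 1; 5 - 8 = -3, which IS divisible by 1, so compatible.
    Write x = 8 + 9·t and substitute into x ≡ 5 (mod 14): 9·t ≡ 5 − 8 = -3 (mod 14).
    Reduce coefficients mod 14: 9·t ≡ 11 (mod 14).
    The inverse of 9 mod 14 is 11 (since 9·11 = 99 = 7·14 + 1), so t ≡ 11·11 = 121 ≡ 9 (mod 14).
    Then x = 8 + 9·9 = 89, valid modulo lcm(9, 14) = 126: x ≡ 89 (mod 126).
  Combine with x ≡ 0 (mod 6): gcd(126, 6) = 6, and 0 - 89 = -89 is NOT divisible by 6.
    ⇒ system is inconsistent (no integer solution).

No solution (the system is inconsistent).


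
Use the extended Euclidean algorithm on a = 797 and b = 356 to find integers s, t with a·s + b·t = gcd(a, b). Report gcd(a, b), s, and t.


Euclidean algorithm on (797, 356) — divide until remainder is 0:
  797 = 2 · 356 + 85
  356 = 4 · 85 + 16
  85 = 5 · 16 + 5
  16 = 3 · 5 + 1
  5 = 5 · 1 + 0
gcd(797, 356) = 1.
Track Bezout coefficients alongside the remainders: start with r₀ = 797 = a·1 + b·0 (s = 1, t = 0) and r₁ = 356 = a·0 + b·1 (s = 0, t = 1); each new remainder r_{k+1} = r_{k-1} − q_k·r_k inherits s_{k+1} = s_{k-1} − q_k·s_k, t_{k+1} = t_{k-1} − q_k·t_k, so r_k = a·s_k + b·t_k at every step:
  q = 2: r = 85, s = 1 − 2·0 = 1, t = 0 − 2·1 = -2  (check: 797·1 + 356·(-2) = 85)
  q = 4: r = 16, s = 0 − 4·1 = -4, t = 1 − 4·(-2) = 9  (check: 797·(-4) + 356·9 = 16)
  q = 5: r = 5, s = 1 − 5·(-4) = 21, t = -2 − 5·9 = -47  (check: 797·21 + 356·(-47) = 5)
  q = 3: r = 1, s = -4 − 3·21 = -67, t = 9 − 3·(-47) = 150  (check: 797·(-67) + 356·150 = 1)
The row with r = 1 (the gcd) gives the Bezout coefficients s = -67, t = 150.
Result: 797 · (-67) + 356 · (150) = 1.

gcd(797, 356) = 1; s = -67, t = 150 (check: 797·(-67) + 356·150 = 1).


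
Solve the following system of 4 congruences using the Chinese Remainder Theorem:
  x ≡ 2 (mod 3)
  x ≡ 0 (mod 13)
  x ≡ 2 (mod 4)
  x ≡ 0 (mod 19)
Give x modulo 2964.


Product of moduli M = 3 · 13 · 4 · 19 = 2964.
Merge one congruence at a time:
  Start: x ≡ 2 (mod 3).
  Combine with x ≡ 0 (mod 13); new modulus lcm = 39.
    Write x = 2 + 3·t and substitute into x ≡ 0 (mod 13): 3·t ≡ 0 − 2 = -2 (mod 13).
    Reduce coefficients mod 13: 3·t ≡ 11 (mod 13).
    The inverse of 3 mod 13 is 9 (since 3·9 = 27 = 2·13 + 1), so t ≡ 9·11 = 99 ≡ 8 (mod 13).
    Then x = 2 + 3·8 = 26, valid modulo lcm(3, 13) = 39: x ≡ 26 (mod 39).
  Combine with x ≡ 2 (mod 4); new modulus lcm = 156.
    Write x = 26 + 39·t and substitute into x ≡ 2 (mod 4): 39·t ≡ 2 − 26 = -24 (mod 4).
    Reduce coefficients mod 4: 3·t ≡ 0 (mod 4).
    The inverse of 3 mod 4 is 3 (since 3·3 = 9 = 2·4 + 1), so t ≡ 3·0 = 0 ≡ 0 (mod 4).
    Then x = 26 + 39·0 = 26, valid modulo lcm(39, 4) = 156: x ≡ 26 (mod 156).
  Combine with x ≡ 0 (mod 19); new modulus lcm = 2964.
    Write x = 26 + 156·t and substitute into x ≡ 0 (mod 19): 156·t ≡ 0 − 26 = -26 (mod 19).
    Reduce coefficients mod 19: 4·t ≡ 12 (mod 19).
    The inverse of 4 mod 19 is 5 (since 4·5 = 20 = 1·19 + 1), so t ≡ 5·12 = 60 ≡ 3 (mod 19).
    Then x = 26 + 156·3 = 494, valid modulo lcm(156, 19) = 2964: x ≡ 494 (mod 2964).
Verify against each original: 494 mod 3 = 2, 494 mod 13 = 0, 494 mod 4 = 2, 494 mod 19 = 0.

x ≡ 494 (mod 2964).


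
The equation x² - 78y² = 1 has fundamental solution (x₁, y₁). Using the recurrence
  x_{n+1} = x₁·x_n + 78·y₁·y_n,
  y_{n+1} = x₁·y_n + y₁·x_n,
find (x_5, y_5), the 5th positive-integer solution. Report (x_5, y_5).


Step 1: Find the fundamental solution (x₁, y₁) of x² - 78y² = 1.
  Expand √78 as a continued fraction. a₀ = ⌊√78⌋ = 8; iterate m_{k+1} = d_k·a_k − m_k, d_{k+1} = (78 − m_{k+1}²)/d_k, a_{k+1} = ⌊(a₀ + m_{k+1})/d_{k+1}⌋ (starting m₀ = 0, d₀ = 1), with convergents p_k = a_k·p_{k-1} + p_{k-2}, q_k = a_k·q_{k-1} + q_{k-2} (p₋₁ = 1, q₋₁ = 0):
  k = 0: a₀ = 8; p₀/q₀ = 8/1; p₀² − 78·q₀² = 64 − 78 = -14.
  k = 1: m = 8, d = 14, a = ⌊(8 + 8)/14⌋ = 1; p/q = (1·8 + 1)/(1·1 + 0) = 9/1; p² − 78·q² = 81 − 78 = 3.
  k = 2: m = 6, d = 3, a = ⌊(8 + 6)/3⌋ = 4; p/q = (4·9 + 8)/(4·1 + 1) = 44/5; p² − 78·q² = 1936 − 1950 = -14.
  k = 3: m = 6, d = 14, a = ⌊(8 + 6)/14⌋ = 1; p/q = (1·44 + 9)/(1·5 + 1) = 53/6; p² − 78·q² = 2809 − 2808 = 1.
  The first convergent with p² − 78·q² = 1 gives the fundamental solution (x₁, y₁) = (53, 6).
Step 2: Apply the recurrence (x_{n+1}, y_{n+1}) = (x₁x_n + 78y₁y_n, x₁y_n + y₁x_n) repeatedly.
  From (x_1, y_1) = (53, 6): x_2 = 53·53 + 78·6·6 = 5617; y_2 = 53·6 + 6·53 = 636.
  From (x_2, y_2) = (5617, 636): x_3 = 53·5617 + 78·6·636 = 595349; y_3 = 53·636 + 6·5617 = 67410.
  From (x_3, y_3) = (595349, 67410): x_4 = 53·595349 + 78·6·67410 = 63101377; y_4 = 53·67410 + 6·595349 = 7144824.
  From (x_4, y_4) = (63101377, 7144824): x_5 = 53·63101377 + 78·6·7144824 = 6688150613; y_5 = 53·7144824 + 6·63101377 = 757283934.
Step 3: Verify x_5² - 78·y_5² = 44731358622172275769 - 44731358622172275768 = 1 (should be 1). ✓

(x_1, y_1) = (53, 6); (x_5, y_5) = (6688150613, 757283934).


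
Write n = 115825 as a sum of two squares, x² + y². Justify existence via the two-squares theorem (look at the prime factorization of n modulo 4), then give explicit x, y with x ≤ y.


Step 1: Factor n = 115825 = 5^2 · 41 · 113.
Step 2: Check the mod-4 condition on each prime factor: 5 ≡ 1 (mod 4), exponent 2; 41 ≡ 1 (mod 4), exponent 1; 113 ≡ 1 (mod 4), exponent 1.
All primes ≡ 3 (mod 4) appear to even exponent (or don't appear), so by the two-squares theorem n IS expressible as a sum of two squares.
Step 3: Build a representation. Group n = k² · m with k = 5 and m = 41 · 113 = 4633 (a product of primes ≡ 1 (mod 4)); a representation of m scales to one of n via (k·x)² + (k·y)² = k²(x² + y²). Each prime p ≡ 1 (mod 4) is itself a sum of two squares; find a² by testing p − a² for a perfect square:
  41: 41 − 1² = 40, 41 − 2² = 37, 41 − 3² = 32, 41 − 4² = 25 = 5² ⇒ 41 = 4² + 5².
  113: 113 − 1² = 112, 113 − 2² = 109, 113 − 3² = 104, 113 − 4² = 97, 113 − 5² = 88, 113 − 6² = 77, 113 − 7² = 64 = 8² ⇒ 113 = 7² + 8².
  Combine using the Brahmagupta–Fibonacci identity (a² + b²)(c² + d²) = (ac − bd)² + (ad + bc)² = (ac + bd)² + (ad − bc)²:
  41 · 113 = 4633: from (4² + 5²)(7² + 8²), take (4·7 − 5·8, 4·8 + 5·7) = (28 − 40, 32 + 35) = (-12, 67); dropping signs (only squares matter) gives (12, 67); check 12² + 67² = 144 + 4489 = 4633 ✓.
  Scale by k = 5: (5·12, 5·67) = (60, 335).
Step 4: Order so x ≤ y and verify: 60² + 335² = 3600 + 112225 = 115825 = n. ✓

n = 115825 = 60² + 335² (one valid representation with x ≤ y).


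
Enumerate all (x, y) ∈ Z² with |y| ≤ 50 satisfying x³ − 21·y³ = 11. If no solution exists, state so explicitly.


The equation is x³ - 21y³ = 11. For fixed y, x³ = 21·y³ + 11, so a solution requires the RHS to be a perfect cube.
Strategy: iterate y from -50 to 50, compute RHS = 21·y³ + 11, and check whether it is a (positive or negative) perfect cube.
Check small values of y:
  y = 0: RHS = 11 is not a perfect cube.
  y = 1: RHS = 32 is not a perfect cube.
  y = -1: RHS = -10 is not a perfect cube.
  y = 2: RHS = 179 is not a perfect cube.
  y = -2: RHS = -157 is not a perfect cube.
  y = 3: RHS = 578 is not a perfect cube.
  y = -3: RHS = -556 is not a perfect cube.
Continuing the search up to |y| = 50 finds no solutions either.
No (x, y) in the scanned range satisfies the equation.

No integer solutions with |y| ≤ 50.


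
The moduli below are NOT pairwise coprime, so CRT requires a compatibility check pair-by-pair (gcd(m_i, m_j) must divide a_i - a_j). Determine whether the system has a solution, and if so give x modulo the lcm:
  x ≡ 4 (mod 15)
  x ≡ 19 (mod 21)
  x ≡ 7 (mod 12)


Moduli 15, 21, 12 are not pairwise coprime, so CRT works modulo lcm(m_i) when all pairwise compatibility conditions hold.
Pairwise compatibility: gcd(m_i, m_j) must divide a_i - a_j for every pair.
Merge one congruence at a time:
  Start: x ≡ 4 (mod 15).
  Combine with x ≡ 19 (mod 21): gcd(15, 21) = 3; 19 - 4 = 15, which IS divisible by 3, so compatible.
    Write x = 4 + 15·t and substitute into x ≡ 19 (mod 21): 15·t ≡ 19 − 4 = 15 (mod 21).
    Divide the congruence (and modulus) by g = 3: 5·t ≡ 5 (mod 7).
    The inverse of 5 mod 7 is 3 (since 5·3 = 15 = 2·7 + 1), so t ≡ 3·5 = 15 ≡ 1 (mod 7).
    Then x = 4 + 15·1 = 19, valid modulo lcm(15, 21) = 105: x ≡ 19 (mod 105).
  Combine with x ≡ 7 (mod 12): gcd(105, 12) = 3; 7 - 19 = -12, which IS divisible by 3, so compatible.
    Write x = 19 + 105·t and substitute into x ≡ 7 (mod 12): 105·t ≡ 7 − 19 = -12 (mod 12).
    Divide the congruence (and modulus) by g = 3: 35·t ≡ -4 (mod 4).
    Reduce coefficients mod 4: 3·t ≡ 0 (mod 4).
    The inverse of 3 mod 4 is 3 (since 3·3 = 9 = 2·4 + 1), so t ≡ 3·0 = 0 ≡ 0 (mod 4).
    Then x = 19 + 105·0 = 19, valid modulo lcm(105, 12) = 420: x ≡ 19 (mod 420).
Verify: 19 mod 15 = 4, 19 mod 21 = 19, 19 mod 12 = 7.

x ≡ 19 (mod 420).


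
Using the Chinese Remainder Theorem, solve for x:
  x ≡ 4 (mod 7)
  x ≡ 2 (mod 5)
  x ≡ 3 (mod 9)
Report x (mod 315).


Moduli 7, 5, 9 are pairwise coprime; by CRT there is a unique solution modulo M = 7 · 5 · 9 = 315.
Solve pairwise, accumulating the modulus:
  Start with x ≡ 4 (mod 7).
  Combine with x ≡ 2 (mod 5): since gcd(7, 5) = 1, we get a unique residue mod 35.
    Write x = 4 + 7·t and substitute into x ≡ 2 (mod 5): 7·t ≡ 2 − 4 = -2 (mod 5).
    Reduce coefficients mod 5: 2·t ≡ 3 (mod 5).
    The inverse of 2 mod 5 is 3 (since 2·3 = 6 = 1·5 + 1), so t ≡ 3·3 = 9 ≡ 4 (mod 5).
    Then x = 4 + 7·4 = 32, valid modulo lcm(7, 5) = 35: x ≡ 32 (mod 35).
  Combine with x ≡ 3 (mod 9): since gcd(35, 9) = 1, we get a unique residue mod 315.
    Write x = 32 + 35·t and substitute into x ≡ 3 (mod 9): 35·t ≡ 3 − 32 = -29 (mod 9).
    Reduce coefficients mod 9: 8·t ≡ 7 (mod 9).
    The inverse of 8 mod 9 is 8 (since 8·8 = 64 = 7·9 + 1), so t ≡ 8·7 = 56 ≡ 2 (mod 9).
    Then x = 32 + 35·2 = 102, valid modulo lcm(35, 9) = 315: x ≡ 102 (mod 315).
Verify: 102 mod 7 = 4 ✓, 102 mod 5 = 2 ✓, 102 mod 9 = 3 ✓.

x ≡ 102 (mod 315).


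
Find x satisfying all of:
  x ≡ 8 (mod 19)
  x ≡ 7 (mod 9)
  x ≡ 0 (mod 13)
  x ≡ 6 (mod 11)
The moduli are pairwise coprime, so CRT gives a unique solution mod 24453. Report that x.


Product of moduli M = 19 · 9 · 13 · 11 = 24453.
Merge one congruence at a time:
  Start: x ≡ 8 (mod 19).
  Combine with x ≡ 7 (mod 9); new modulus lcm = 171.
    Write x = 8 + 19·t and substitute into x ≡ 7 (mod 9): 19·t ≡ 7 − 8 = -1 (mod 9).
    Reduce coefficients mod 9: 1·t ≡ 8 (mod 9).
    So t ≡ 8 (mod 9).
    Then x = 8 + 19·8 = 160, valid modulo lcm(19, 9) = 171: x ≡ 160 (mod 171).
  Combine with x ≡ 0 (mod 13); new modulus lcm = 2223.
    Write x = 160 + 171·t and substitute into x ≡ 0 (mod 13): 171·t ≡ 0 − 160 = -160 (mod 13).
    Reduce coefficients mod 13: 2·t ≡ 9 (mod 13).
    The inverse of 2 mod 13 is 7 (since 2·7 = 14 = 1·13 + 1), so t ≡ 7·9 = 63 ≡ 11 (mod 13).
    Then x = 160 + 171·11 = 2041, valid modulo lcm(171, 13) = 2223: x ≡ 2041 (mod 2223).
  Combine with x ≡ 6 (mod 11); new modulus lcm = 24453.
    Write x = 2041 + 2223·t and substitute into x ≡ 6 (mod 11): 2223·t ≡ 6 − 2041 = -2035 (mod 11).
    Reduce coefficients mod 11: 1·t ≡ 0 (mod 11).
    So t ≡ 0 (mod 11).
    Then x = 2041 + 2223·0 = 2041, valid modulo lcm(2223, 11) = 24453: x ≡ 2041 (mod 24453).
Verify against each original: 2041 mod 19 = 8, 2041 mod 9 = 7, 2041 mod 13 = 0, 2041 mod 11 = 6.

x ≡ 2041 (mod 24453).


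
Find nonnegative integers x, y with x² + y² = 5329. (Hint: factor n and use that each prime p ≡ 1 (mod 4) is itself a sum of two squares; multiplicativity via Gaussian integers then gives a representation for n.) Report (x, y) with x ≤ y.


Step 1: Factor n = 5329 = 73^2.
Step 2: Check the mod-4 condition on each prime factor: 73 ≡ 1 (mod 4), exponent 2.
All primes ≡ 3 (mod 4) appear to even exponent (or don't appear), so by the two-squares theorem n IS expressible as a sum of two squares.
Step 3: Build a representation. Here n = 73 · 73 is a product of primes ≡ 1 (mod 4). Each prime p ≡ 1 (mod 4) is itself a sum of two squares; find a² by testing p − a² for a perfect square:
  73: 73 − 1² = 72, 73 − 2² = 69, 73 − 3² = 64 = 8² ⇒ 73 = 3² + 8².
  Combine using the Brahmagupta–Fibonacci identity (a² + b²)(c² + d²) = (ac − bd)² + (ad + bc)² = (ac + bd)² + (ad − bc)²:
  73 · 73 = 5329: from (3² + 8²)(3² + 8²), take (3·3 − 8·8, 3·8 + 8·3) = (9 − 64, 24 + 24) = (-55, 48); dropping signs (only squares matter) gives (55, 48); check 55² + 48² = 3025 + 2304 = 5329 ✓.
Step 4: Order so x ≤ y and verify: 48² + 55² = 2304 + 3025 = 5329 = n. ✓

n = 5329 = 48² + 55² (one valid representation with x ≤ y).


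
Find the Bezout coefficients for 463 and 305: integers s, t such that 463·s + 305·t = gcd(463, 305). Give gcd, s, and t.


Euclidean algorithm on (463, 305) — divide until remainder is 0:
  463 = 1 · 305 + 158
  305 = 1 · 158 + 147
  158 = 1 · 147 + 11
  147 = 13 · 11 + 4
  11 = 2 · 4 + 3
  4 = 1 · 3 + 1
  3 = 3 · 1 + 0
gcd(463, 305) = 1.
Track Bezout coefficients alongside the remainders: start with r₀ = 463 = a·1 + b·0 (s = 1, t = 0) and r₁ = 305 = a·0 + b·1 (s = 0, t = 1); each new remainder r_{k+1} = r_{k-1} − q_k·r_k inherits s_{k+1} = s_{k-1} − q_k·s_k, t_{k+1} = t_{k-1} − q_k·t_k, so r_k = a·s_k + b·t_k at every step:
  q = 1: r = 158, s = 1 − 1·0 = 1, t = 0 − 1·1 = -1  (check: 463·1 + 305·(-1) = 158)
  q = 1: r = 147, s = 0 − 1·1 = -1, t = 1 − 1·(-1) = 2  (check: 463·(-1) + 305·2 = 147)
  q = 1: r = 11, s = 1 − 1·(-1) = 2, t = -1 − 1·2 = -3  (check: 463·2 + 305·(-3) = 11)
  q = 13: r = 4, s = -1 − 13·2 = -27, t = 2 − 13·(-3) = 41  (check: 463·(-27) + 305·41 = 4)
  q = 2: r = 3, s = 2 − 2·(-27) = 56, t = -3 − 2·41 = -85  (check: 463·56 + 305·(-85) = 3)
  q = 1: r = 1, s = -27 − 1·56 = -83, t = 41 − 1·(-85) = 126  (check: 463·(-83) + 305·126 = 1)
The row with r = 1 (the gcd) gives the Bezout coefficients s = -83, t = 126.
Result: 463 · (-83) + 305 · (126) = 1.

gcd(463, 305) = 1; s = -83, t = 126 (check: 463·(-83) + 305·126 = 1).


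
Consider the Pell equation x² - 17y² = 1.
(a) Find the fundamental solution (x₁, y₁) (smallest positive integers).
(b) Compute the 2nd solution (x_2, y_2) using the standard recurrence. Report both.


Step 1: Find the fundamental solution (x₁, y₁) of x² - 17y² = 1.
  Expand √17 as a continued fraction. a₀ = ⌊√17⌋ = 4; iterate m_{k+1} = d_k·a_k − m_k, d_{k+1} = (17 − m_{k+1}²)/d_k, a_{k+1} = ⌊(a₀ + m_{k+1})/d_{k+1}⌋ (starting m₀ = 0, d₀ = 1), with convergents p_k = a_k·p_{k-1} + p_{k-2}, q_k = a_k·q_{k-1} + q_{k-2} (p₋₁ = 1, q₋₁ = 0):
  k = 0: a₀ = 4; p₀/q₀ = 4/1; p₀² − 17·q₀² = 16 − 17 = -1.
  k = 1: m = 4, d = 1, a = ⌊(4 + 4)/1⌋ = 8; p/q = (8·4 + 1)/(8·1 + 0) = 33/8; p² − 17·q² = 1089 − 1088 = 1.
  The first convergent with p² − 17·q² = 1 gives the fundamental solution (x₁, y₁) = (33, 8).
Step 2: Apply the recurrence (x_{n+1}, y_{n+1}) = (x₁x_n + 17y₁y_n, x₁y_n + y₁x_n) repeatedly.
  From (x_1, y_1) = (33, 8): x_2 = 33·33 + 17·8·8 = 2177; y_2 = 33·8 + 8·33 = 528.
Step 3: Verify x_2² - 17·y_2² = 4739329 - 4739328 = 1 (should be 1). ✓

(x_1, y_1) = (33, 8); (x_2, y_2) = (2177, 528).


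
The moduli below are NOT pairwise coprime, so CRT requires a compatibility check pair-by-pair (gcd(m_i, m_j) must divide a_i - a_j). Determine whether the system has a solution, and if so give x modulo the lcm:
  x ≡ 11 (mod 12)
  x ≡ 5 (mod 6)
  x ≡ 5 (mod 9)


Moduli 12, 6, 9 are not pairwise coprime, so CRT works modulo lcm(m_i) when all pairwise compatibility conditions hold.
Pairwise compatibility: gcd(m_i, m_j) must divide a_i - a_j for every pair.
Merge one congruence at a time:
  Start: x ≡ 11 (mod 12).
  Combine with x ≡ 5 (mod 6): gcd(12, 6) = 6; 5 - 11 = -6, which IS divisible by 6, so compatible.
    Write x = 11 + 12·t and substitute into x ≡ 5 (mod 6): 12·t ≡ 5 − 11 = -6 (mod 6).
    Divide the congruence (and modulus) by g = 6: 2·t ≡ -1 (mod 1).
    Modulo 1 every t works; take t = 0.
    Then x = 11 + 12·0 = 11, valid modulo lcm(12, 6) = 12: x ≡ 11 (mod 12).
  Combine with x ≡ 5 (mod 9): gcd(12, 9) = 3; 5 - 11 = -6, which IS divisible by 3, so compatible.
    Write x = 11 + 12·t and substitute into x ≡ 5 (mod 9): 12·t ≡ 5 − 11 = -6 (mod 9).
    Divide the congruence (and modulus) by g = 3: 4·t ≡ -2 (mod 3).
    Reduce coefficients mod 3: 1·t ≡ 1 (mod 3).
    So t ≡ 1 (mod 3).
    Then x = 11 + 12·1 = 23, valid modulo lcm(12, 9) = 36: x ≡ 23 (mod 36).
Verify: 23 mod 12 = 11, 23 mod 6 = 5, 23 mod 9 = 5.

x ≡ 23 (mod 36).


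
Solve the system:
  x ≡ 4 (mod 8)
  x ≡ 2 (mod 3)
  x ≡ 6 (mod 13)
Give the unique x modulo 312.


Moduli 8, 3, 13 are pairwise coprime; by CRT there is a unique solution modulo M = 8 · 3 · 13 = 312.
Solve pairwise, accumulating the modulus:
  Start with x ≡ 4 (mod 8).
  Combine with x ≡ 2 (mod 3): since gcd(8, 3) = 1, we get a unique residue mod 24.
    Write x = 4 + 8·t and substitute into x ≡ 2 (mod 3): 8·t ≡ 2 − 4 = -2 (mod 3).
    Reduce coefficients mod 3: 2·t ≡ 1 (mod 3).
    The inverse of 2 mod 3 is 2 (since 2·2 = 4 = 1·3 + 1), so t ≡ 2·1 = 2 ≡ 2 (mod 3).
    Then x = 4 + 8·2 = 20, valid modulo lcm(8, 3) = 24: x ≡ 20 (mod 24).
  Combine with x ≡ 6 (mod 13): since gcd(24, 13) = 1, we get a unique residue mod 312.
    Write x = 20 + 24·t and substitute into x ≡ 6 (mod 13): 24·t ≡ 6 − 20 = -14 (mod 13).
    Reduce coefficients mod 13: 11·t ≡ 12 (mod 13).
    The inverse of 11 mod 13 is 6 (since 11·6 = 66 = 5·13 + 1), so t ≡ 6·12 = 72 ≡ 7 (mod 13).
    Then x = 20 + 24·7 = 188, valid modulo lcm(24, 13) = 312: x ≡ 188 (mod 312).
Verify: 188 mod 8 = 4 ✓, 188 mod 3 = 2 ✓, 188 mod 13 = 6 ✓.

x ≡ 188 (mod 312).


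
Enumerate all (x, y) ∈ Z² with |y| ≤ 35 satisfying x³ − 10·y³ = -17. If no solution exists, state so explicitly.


The equation is x³ - 10y³ = -17. For fixed y, x³ = 10·y³ − 17, so a solution requires the RHS to be a perfect cube.
Strategy: iterate y from -35 to 35, compute RHS = 10·y³ − 17, and check whether it is a (positive or negative) perfect cube.
Check small values of y:
  y = 0: RHS = -17 is not a perfect cube.
  y = 1: RHS = -7 is not a perfect cube.
  y = -1: RHS = -27 = (-3)³ ⇒ x = -3 works.
  y = 2: RHS = 63 is not a perfect cube.
  y = -2: RHS = -97 is not a perfect cube.
  y = 3: RHS = 253 is not a perfect cube.
  y = -3: RHS = -287 is not a perfect cube.
Continuing the search up to |y| = 35 finds no further solutions beyond those listed.
Collected solutions: (-3, -1).

Solutions (with |y| ≤ 35): (-3, -1).


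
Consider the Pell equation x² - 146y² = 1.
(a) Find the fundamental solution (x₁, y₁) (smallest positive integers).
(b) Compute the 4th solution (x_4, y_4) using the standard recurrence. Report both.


Step 1: Find the fundamental solution (x₁, y₁) of x² - 146y² = 1.
  Expand √146 as a continued fraction. a₀ = ⌊√146⌋ = 12; iterate m_{k+1} = d_k·a_k − m_k, d_{k+1} = (146 − m_{k+1}²)/d_k, a_{k+1} = ⌊(a₀ + m_{k+1})/d_{k+1}⌋ (starting m₀ = 0, d₀ = 1), with convergents p_k = a_k·p_{k-1} + p_{k-2}, q_k = a_k·q_{k-1} + q_{k-2} (p₋₁ = 1, q₋₁ = 0):
  k = 0: a₀ = 12; p₀/q₀ = 12/1; p₀² − 146·q₀² = 144 − 146 = -2.
  k = 1: m = 12, d = 2, a = ⌊(12 + 12)/2⌋ = 12; p/q = (12·12 + 1)/(12·1 + 0) = 145/12; p² − 146·q² = 21025 − 21024 = 1.
  The first convergent with p² − 146·q² = 1 gives the fundamental solution (x₁, y₁) = (145, 12).
Step 2: Apply the recurrence (x_{n+1}, y_{n+1}) = (x₁x_n + 146y₁y_n, x₁y_n + y₁x_n) repeatedly.
  From (x_1, y_1) = (145, 12): x_2 = 145·145 + 146·12·12 = 42049; y_2 = 145·12 + 12·145 = 3480.
  From (x_2, y_2) = (42049, 3480): x_3 = 145·42049 + 146·12·3480 = 12194065; y_3 = 145·3480 + 12·42049 = 1009188.
  From (x_3, y_3) = (12194065, 1009188): x_4 = 145·12194065 + 146·12·1009188 = 3536236801; y_4 = 145·1009188 + 12·12194065 = 292661040.
Step 3: Verify x_4² - 146·y_4² = 12504970712746713601 - 12504970712746713600 = 1 (should be 1). ✓

(x_1, y_1) = (145, 12); (x_4, y_4) = (3536236801, 292661040).


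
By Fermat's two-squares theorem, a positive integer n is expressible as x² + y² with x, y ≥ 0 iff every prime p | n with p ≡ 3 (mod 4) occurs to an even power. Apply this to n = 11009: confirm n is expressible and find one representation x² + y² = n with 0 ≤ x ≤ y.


Step 1: Factor n = 11009 = 101 · 109.
Step 2: Check the mod-4 condition on each prime factor: 101 ≡ 1 (mod 4), exponent 1; 109 ≡ 1 (mod 4), exponent 1.
All primes ≡ 3 (mod 4) appear to even exponent (or don't appear), so by the two-squares theorem n IS expressible as a sum of two squares.
Step 3: Build a representation. Here n = 101 · 109 is a product of primes ≡ 1 (mod 4). Each prime p ≡ 1 (mod 4) is itself a sum of two squares; find a² by testing p − a² for a perfect square:
  101: 101 − 1² = 100 = 10² ⇒ 101 = 1² + 10².
  109: 109 − 1² = 108, 109 − 2² = 105, 109 − 3² = 100 = 10² ⇒ 109 = 3² + 10².
  Combine using the Brahmagupta–Fibonacci identity (a² + b²)(c² + d²) = (ac − bd)² + (ad + bc)² = (ac + bd)² + (ad − bc)²:
  101 · 109 = 11009: from (1² + 10²)(3² + 10²), take (1·3 − 10·10, 1·10 + 10·3) = (3 − 100, 10 + 30) = (-97, 40); dropping signs (only squares matter) gives (97, 40); check 97² + 40² = 9409 + 1600 = 11009 ✓.
Step 4: Order so x ≤ y and verify: 40² + 97² = 1600 + 9409 = 11009 = n. ✓

n = 11009 = 40² + 97² (one valid representation with x ≤ y).


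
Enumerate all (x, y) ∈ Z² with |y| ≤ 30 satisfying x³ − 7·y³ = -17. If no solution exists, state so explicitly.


The equation is x³ - 7y³ = -17. For fixed y, x³ = 7·y³ − 17, so a solution requires the RHS to be a perfect cube.
Strategy: iterate y from -30 to 30, compute RHS = 7·y³ − 17, and check whether it is a (positive or negative) perfect cube.
Check small values of y:
  y = 0: RHS = -17 is not a perfect cube.
  y = 1: RHS = -10 is not a perfect cube.
  y = -1: RHS = -24 is not a perfect cube.
  y = 2: RHS = 39 is not a perfect cube.
  y = -2: RHS = -73 is not a perfect cube.
  y = 3: RHS = 172 is not a perfect cube.
  y = -3: RHS = -206 is not a perfect cube.
Continuing the search up to |y| = 30 finds no solutions either.
No (x, y) in the scanned range satisfies the equation.

No integer solutions with |y| ≤ 30.


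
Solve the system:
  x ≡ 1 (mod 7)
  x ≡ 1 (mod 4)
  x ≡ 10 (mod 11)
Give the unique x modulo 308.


Moduli 7, 4, 11 are pairwise coprime; by CRT there is a unique solution modulo M = 7 · 4 · 11 = 308.
Solve pairwise, accumulating the modulus:
  Start with x ≡ 1 (mod 7).
  Combine with x ≡ 1 (mod 4): since gcd(7, 4) = 1, we get a unique residue mod 28.
    Write x = 1 + 7·t and substitute into x ≡ 1 (mod 4): 7·t ≡ 1 − 1 = 0 (mod 4).
    Reduce coefficients mod 4: 3·t ≡ 0 (mod 4).
    The inverse of 3 mod 4 is 3 (since 3·3 = 9 = 2·4 + 1), so t ≡ 3·0 = 0 ≡ 0 (mod 4).
    Then x = 1 + 7·0 = 1, valid modulo lcm(7, 4) = 28: x ≡ 1 (mod 28).
  Combine with x ≡ 10 (mod 11): since gcd(28, 11) = 1, we get a unique residue mod 308.
    Write x = 1 + 28·t and substitute into x ≡ 10 (mod 11): 28·t ≡ 10 − 1 = 9 (mod 11).
    Reduce coefficients mod 11: 6·t ≡ 9 (mod 11).
    The inverse of 6 mod 11 is 2 (since 6·2 = 12 = 1·11 + 1), so t ≡ 2·9 = 18 ≡ 7 (mod 11).
    Then x = 1 + 28·7 = 197, valid modulo lcm(28, 11) = 308: x ≡ 197 (mod 308).
Verify: 197 mod 7 = 1 ✓, 197 mod 4 = 1 ✓, 197 mod 11 = 10 ✓.

x ≡ 197 (mod 308).


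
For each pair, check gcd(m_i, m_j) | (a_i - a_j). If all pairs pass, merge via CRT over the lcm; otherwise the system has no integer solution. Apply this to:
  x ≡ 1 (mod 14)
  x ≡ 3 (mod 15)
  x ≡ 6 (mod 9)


Moduli 14, 15, 9 are not pairwise coprime, so CRT works modulo lcm(m_i) when all pairwise compatibility conditions hold.
Pairwise compatibility: gcd(m_i, m_j) must divide a_i - a_j for every pair.
Merge one congruence at a time:
  Start: x ≡ 1 (mod 14).
  Combine with x ≡ 3 (mod 15): gcd(14, 15) = 1; 3 - 1 = 2, which IS divisible by 1, so compatible.
    Write x = 1 + 14·t and substitute into x ≡ 3 (mod 15): 14·t ≡ 3 − 1 = 2 (mod 15).
    The inverse of 14 mod 15 is 14 (since 14·14 = 196 = 13·15 + 1), so t ≡ 14·2 = 28 ≡ 13 (mod 15).
    Then x = 1 + 14·13 = 183, valid modulo lcm(14, 15) = 210: x ≡ 183 (mod 210).
  Combine with x ≡ 6 (mod 9): gcd(210, 9) = 3; 6 - 183 = -177, which IS divisible by 3, so compatible.
    Write x = 183 + 210·t and substitute into x ≡ 6 (mod 9): 210·t ≡ 6 − 183 = -177 (mod 9).
    Divide the congruence (and modulus) by g = 3: 70·t ≡ -59 (mod 3).
    Reduce coefficients mod 3: 1·t ≡ 1 (mod 3).
    So t ≡ 1 (mod 3).
    Then x = 183 + 210·1 = 393, valid modulo lcm(210, 9) = 630: x ≡ 393 (mod 630).
Verify: 393 mod 14 = 1, 393 mod 15 = 3, 393 mod 9 = 6.

x ≡ 393 (mod 630).


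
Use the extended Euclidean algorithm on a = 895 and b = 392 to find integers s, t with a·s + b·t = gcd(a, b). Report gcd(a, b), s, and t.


Euclidean algorithm on (895, 392) — divide until remainder is 0:
  895 = 2 · 392 + 111
  392 = 3 · 111 + 59
  111 = 1 · 59 + 52
  59 = 1 · 52 + 7
  52 = 7 · 7 + 3
  7 = 2 · 3 + 1
  3 = 3 · 1 + 0
gcd(895, 392) = 1.
Track Bezout coefficients alongside the remainders: start with r₀ = 895 = a·1 + b·0 (s = 1, t = 0) and r₁ = 392 = a·0 + b·1 (s = 0, t = 1); each new remainder r_{k+1} = r_{k-1} − q_k·r_k inherits s_{k+1} = s_{k-1} − q_k·s_k, t_{k+1} = t_{k-1} − q_k·t_k, so r_k = a·s_k + b·t_k at every step:
  q = 2: r = 111, s = 1 − 2·0 = 1, t = 0 − 2·1 = -2  (check: 895·1 + 392·(-2) = 111)
  q = 3: r = 59, s = 0 − 3·1 = -3, t = 1 − 3·(-2) = 7  (check: 895·(-3) + 392·7 = 59)
  q = 1: r = 52, s = 1 − 1·(-3) = 4, t = -2 − 1·7 = -9  (check: 895·4 + 392·(-9) = 52)
  q = 1: r = 7, s = -3 − 1·4 = -7, t = 7 − 1·(-9) = 16  (check: 895·(-7) + 392·16 = 7)
  q = 7: r = 3, s = 4 − 7·(-7) = 53, t = -9 − 7·16 = -121  (check: 895·53 + 392·(-121) = 3)
  q = 2: r = 1, s = -7 − 2·53 = -113, t = 16 − 2·(-121) = 258  (check: 895·(-113) + 392·258 = 1)
The row with r = 1 (the gcd) gives the Bezout coefficients s = -113, t = 258.
Result: 895 · (-113) + 392 · (258) = 1.

gcd(895, 392) = 1; s = -113, t = 258 (check: 895·(-113) + 392·258 = 1).


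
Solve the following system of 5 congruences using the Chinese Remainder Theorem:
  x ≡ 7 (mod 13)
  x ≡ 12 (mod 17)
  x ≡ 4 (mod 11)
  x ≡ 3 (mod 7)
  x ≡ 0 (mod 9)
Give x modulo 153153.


Product of moduli M = 13 · 17 · 11 · 7 · 9 = 153153.
Merge one congruence at a time:
  Start: x ≡ 7 (mod 13).
  Combine with x ≡ 12 (mod 17); new modulus lcm = 221.
    Write x = 7 + 13·t and substitute into x ≡ 12 (mod 17): 13·t ≡ 12 − 7 = 5 (mod 17).
    The inverse of 13 mod 17 is 4 (since 13·4 = 52 = 3·17 + 1), so t ≡ 4·5 = 20 ≡ 3 (mod 17).
    Then x = 7 + 13·3 = 46, valid modulo lcm(13, 17) = 221: x ≡ 46 (mod 221).
  Combine with x ≡ 4 (mod 11); new modulus lcm = 2431.
    Write x = 46 + 221·t and substitute into x ≡ 4 (mod 11): 221·t ≡ 4 − 46 = -42 (mod 11).
    Reduce coefficients mod 11: 1·t ≡ 2 (mod 11).
    So t ≡ 2 (mod 11).
    Then x = 46 + 221·2 = 488, valid modulo lcm(221, 11) = 2431: x ≡ 488 (mod 2431).
  Combine with x ≡ 3 (mod 7); new modulus lcm = 17017.
    Write x = 488 + 2431·t and substitute into x ≡ 3 (mod 7): 2431·t ≡ 3 − 488 = -485 (mod 7).
    Reduce coefficients mod 7: 2·t ≡ 5 (mod 7).
    The inverse of 2 mod 7 is 4 (since 2·4 = 8 = 1·7 + 1), so t ≡ 4·5 = 20 ≡ 6 (mod 7).
    Then x = 488 + 2431·6 = 15074, valid modulo lcm(2431, 7) = 17017: x ≡ 15074 (mod 17017).
  Combine with x ≡ 0 (mod 9); new modulus lcm = 153153.
    Write x = 15074 + 17017·t and substitute into x ≡ 0 (mod 9): 17017·t ≡ 0 − 15074 = -15074 (mod 9).
    Reduce coefficients mod 9: 7·t ≡ 1 (mod 9).
    The inverse of 7 mod 9 is 4 (since 7·4 = 28 = 3·9 + 1), so t ≡ 4·1 = 4 ≡ 4 (mod 9).
    Then x = 15074 + 17017·4 = 83142, valid modulo lcm(17017, 9) = 153153: x ≡ 83142 (mod 153153).
Verify against each original: 83142 mod 13 = 7, 83142 mod 17 = 12, 83142 mod 11 = 4, 83142 mod 7 = 3, 83142 mod 9 = 0.

x ≡ 83142 (mod 153153).


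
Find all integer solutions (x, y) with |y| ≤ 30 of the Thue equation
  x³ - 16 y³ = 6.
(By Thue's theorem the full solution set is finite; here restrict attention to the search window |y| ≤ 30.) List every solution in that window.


The equation is x³ - 16y³ = 6. For fixed y, x³ = 16·y³ + 6, so a solution requires the RHS to be a perfect cube.
Strategy: iterate y from -30 to 30, compute RHS = 16·y³ + 6, and check whether it is a (positive or negative) perfect cube.
Check small values of y:
  y = 0: RHS = 6 is not a perfect cube.
  y = 1: RHS = 22 is not a perfect cube.
  y = -1: RHS = -10 is not a perfect cube.
  y = 2: RHS = 134 is not a perfect cube.
  y = -2: RHS = -122 is not a perfect cube.
  y = 3: RHS = 438 is not a perfect cube.
  y = -3: RHS = -426 is not a perfect cube.
Continuing the search up to |y| = 30 finds no solutions either.
No (x, y) in the scanned range satisfies the equation.

No integer solutions with |y| ≤ 30.


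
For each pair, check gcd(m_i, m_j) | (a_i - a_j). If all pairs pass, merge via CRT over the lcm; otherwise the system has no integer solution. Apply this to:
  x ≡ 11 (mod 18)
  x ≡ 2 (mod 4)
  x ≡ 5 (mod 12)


Moduli 18, 4, 12 are not pairwise coprime, so CRT works modulo lcm(m_i) when all pairwise compatibility conditions hold.
Pairwise compatibility: gcd(m_i, m_j) must divide a_i - a_j for every pair.
Merge one congruence at a time:
  Start: x ≡ 11 (mod 18).
  Combine with x ≡ 2 (mod 4): gcd(18, 4) = 2, and 2 - 11 = -9 is NOT divisible by 2.
    ⇒ system is inconsistent (no integer solution).

No solution (the system is inconsistent).


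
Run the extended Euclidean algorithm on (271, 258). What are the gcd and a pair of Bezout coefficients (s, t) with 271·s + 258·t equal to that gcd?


Euclidean algorithm on (271, 258) — divide until remainder is 0:
  271 = 1 · 258 + 13
  258 = 19 · 13 + 11
  13 = 1 · 11 + 2
  11 = 5 · 2 + 1
  2 = 2 · 1 + 0
gcd(271, 258) = 1.
Track Bezout coefficients alongside the remainders: start with r₀ = 271 = a·1 + b·0 (s = 1, t = 0) and r₁ = 258 = a·0 + b·1 (s = 0, t = 1); each new remainder r_{k+1} = r_{k-1} − q_k·r_k inherits s_{k+1} = s_{k-1} − q_k·s_k, t_{k+1} = t_{k-1} − q_k·t_k, so r_k = a·s_k + b·t_k at every step:
  q = 1: r = 13, s = 1 − 1·0 = 1, t = 0 − 1·1 = -1  (check: 271·1 + 258·(-1) = 13)
  q = 19: r = 11, s = 0 − 19·1 = -19, t = 1 − 19·(-1) = 20  (check: 271·(-19) + 258·20 = 11)
  q = 1: r = 2, s = 1 − 1·(-19) = 20, t = -1 − 1·20 = -21  (check: 271·20 + 258·(-21) = 2)
  q = 5: r = 1, s = -19 − 5·20 = -119, t = 20 − 5·(-21) = 125  (check: 271·(-119) + 258·125 = 1)
The row with r = 1 (the gcd) gives the Bezout coefficients s = -119, t = 125.
Result: 271 · (-119) + 258 · (125) = 1.

gcd(271, 258) = 1; s = -119, t = 125 (check: 271·(-119) + 258·125 = 1).
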